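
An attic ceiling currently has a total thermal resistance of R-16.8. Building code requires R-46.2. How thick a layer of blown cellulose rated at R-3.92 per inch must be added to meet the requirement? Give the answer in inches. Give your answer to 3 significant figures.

ΔR = 46.2 − 16.8 = 29.4 ft²·°F·h/BTU
L = ΔR / (R/in) = 29.4/3.92 = 7.5 in

7.50 in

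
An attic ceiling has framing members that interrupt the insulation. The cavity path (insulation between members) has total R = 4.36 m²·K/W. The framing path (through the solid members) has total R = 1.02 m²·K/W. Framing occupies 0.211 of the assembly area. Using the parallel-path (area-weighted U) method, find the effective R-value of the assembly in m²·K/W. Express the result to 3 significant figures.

2.58 m²·K/W

U_eff = 0.789/4.36 + 0.211/1.02 = 0.181 + 0.2069 = 0.3878
R_eff = 1/U_eff = 2.578 m²·K/W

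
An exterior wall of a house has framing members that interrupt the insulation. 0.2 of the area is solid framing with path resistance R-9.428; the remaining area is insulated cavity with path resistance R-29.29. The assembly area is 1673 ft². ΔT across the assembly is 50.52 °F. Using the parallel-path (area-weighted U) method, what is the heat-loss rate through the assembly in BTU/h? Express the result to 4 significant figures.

U_eff = 0.8/29.29 + 0.2/9.428 = 0.027313 + 0.021213 = 0.048526
R_eff = 1/U_eff = 20.607 ft²·°F·h/BTU
Q = 1673 × 50.52 / 20.607 = 4101.5 BTU/h

4101 BTU/h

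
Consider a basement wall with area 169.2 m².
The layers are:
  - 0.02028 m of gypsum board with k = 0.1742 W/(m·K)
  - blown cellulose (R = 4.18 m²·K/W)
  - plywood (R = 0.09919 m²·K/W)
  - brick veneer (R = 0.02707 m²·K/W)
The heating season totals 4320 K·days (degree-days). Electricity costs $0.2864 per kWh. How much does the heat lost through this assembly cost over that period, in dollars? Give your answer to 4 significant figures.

1136 dollars

0.02028/0.1742 = 0.11642
R_total = 0.11642 + 4.18 + 0.09919 + 0.02707 = 4.4227 m²·K/W
E = A × HDD × 24 / R / 1000 = 169.2 × 4320 × 24 / 4.4227 / 1000 = 3966.5 kWh
Cost = 3966.5 × 0.2864 = $1136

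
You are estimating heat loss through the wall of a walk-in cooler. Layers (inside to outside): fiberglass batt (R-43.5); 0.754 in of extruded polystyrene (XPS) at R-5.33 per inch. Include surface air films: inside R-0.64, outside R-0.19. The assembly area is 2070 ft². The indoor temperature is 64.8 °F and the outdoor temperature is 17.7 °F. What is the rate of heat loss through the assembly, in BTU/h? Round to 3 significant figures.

2020 BTU/h

0.754 × 5.33 = 4.019
R_total = 0.64 + 43.5 + 4.019 + 0.19 = 48.35 ft²·°F·h/BTU
Q = A·ΔT/R = 2070 × (64.8 − 17.7) / 48.35 = 2017 BTU/h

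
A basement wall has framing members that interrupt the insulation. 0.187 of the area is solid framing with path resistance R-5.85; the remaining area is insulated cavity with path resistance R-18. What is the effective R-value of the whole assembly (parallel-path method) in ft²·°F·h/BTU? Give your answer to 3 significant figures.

13.0 ft²·°F·h/BTU

U_eff = 0.813/18 + 0.187/5.85 = 0.04517 + 0.03197 = 0.07713
R_eff = 1/U_eff = 12.96 ft²·°F·h/BTU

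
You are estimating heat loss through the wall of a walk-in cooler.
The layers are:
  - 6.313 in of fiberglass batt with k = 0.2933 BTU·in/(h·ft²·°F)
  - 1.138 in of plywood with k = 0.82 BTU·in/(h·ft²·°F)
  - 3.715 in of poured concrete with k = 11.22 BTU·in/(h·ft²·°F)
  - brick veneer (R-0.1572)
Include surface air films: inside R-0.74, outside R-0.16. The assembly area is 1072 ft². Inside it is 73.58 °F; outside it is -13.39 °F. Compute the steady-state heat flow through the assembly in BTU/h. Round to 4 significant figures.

6.313/0.2933 = 21.524
1.138/0.82 = 1.3878
3.715/11.22 = 0.33111
R_total = 0.74 + 21.524 + 1.3878 + 0.33111 + 0.1572 + 0.16 = 24.3 ft²·°F·h/BTU
Q = A·ΔT/R = 1072 × (73.58 − (-13.39)) / 24.3 = 3836.7 BTU/h

3837 BTU/h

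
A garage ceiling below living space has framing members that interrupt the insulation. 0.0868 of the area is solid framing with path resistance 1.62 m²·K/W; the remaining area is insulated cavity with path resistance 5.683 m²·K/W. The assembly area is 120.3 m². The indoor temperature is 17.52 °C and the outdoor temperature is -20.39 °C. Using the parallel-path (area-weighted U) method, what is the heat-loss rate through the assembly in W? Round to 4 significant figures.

977.2 W

U_eff = 0.9132/5.683 + 0.0868/1.62 = 0.16069 + 0.05358 = 0.21427
R_eff = 1/U_eff = 4.667 m²·K/W
Q = 120.3 × (17.52 − (-20.39)) / 4.667 = 977.19 W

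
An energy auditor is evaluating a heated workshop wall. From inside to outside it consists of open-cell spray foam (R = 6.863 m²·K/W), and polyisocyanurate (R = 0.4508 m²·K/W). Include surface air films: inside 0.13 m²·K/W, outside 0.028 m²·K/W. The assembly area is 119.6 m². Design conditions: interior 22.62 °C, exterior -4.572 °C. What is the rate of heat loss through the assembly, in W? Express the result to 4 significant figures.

435.3 W

R_total = 0.13 + 6.863 + 0.4508 + 0.028 = 7.4718 m²·K/W
Q = A·ΔT/R = 119.6 × (22.62 − (-4.572)) / 7.4718 = 435.26 W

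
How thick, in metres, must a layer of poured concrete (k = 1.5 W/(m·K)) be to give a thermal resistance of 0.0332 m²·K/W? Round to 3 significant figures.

L = R·k = 0.0332 × 1.5 = 0.0498 m

0.0498 m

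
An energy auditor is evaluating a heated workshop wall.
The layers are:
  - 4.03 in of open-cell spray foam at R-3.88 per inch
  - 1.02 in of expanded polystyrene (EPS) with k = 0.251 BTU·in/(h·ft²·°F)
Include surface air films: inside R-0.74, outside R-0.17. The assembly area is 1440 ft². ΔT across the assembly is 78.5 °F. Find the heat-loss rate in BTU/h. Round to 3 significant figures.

5480 BTU/h

4.03 × 3.88 = 15.64
1.02/0.251 = 4.064
R_total = 0.74 + 15.64 + 4.064 + 0.17 = 20.61 ft²·°F·h/BTU
Q = A·ΔT/R = 1440 × 78.5 / 20.61 = 5485 BTU/h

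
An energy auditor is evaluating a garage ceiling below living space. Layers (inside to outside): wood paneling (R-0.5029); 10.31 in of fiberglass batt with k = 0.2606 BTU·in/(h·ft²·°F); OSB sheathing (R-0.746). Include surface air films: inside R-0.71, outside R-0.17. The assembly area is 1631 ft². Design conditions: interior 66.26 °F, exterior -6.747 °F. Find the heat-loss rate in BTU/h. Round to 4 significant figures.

10.31/0.2606 = 39.563
R_total = 0.71 + 0.5029 + 39.563 + 0.746 + 0.17 = 41.691 ft²·°F·h/BTU
Q = A·ΔT/R = 1631 × (66.26 − (-6.747)) / 41.691 = 2856.1 BTU/h

2856 BTU/h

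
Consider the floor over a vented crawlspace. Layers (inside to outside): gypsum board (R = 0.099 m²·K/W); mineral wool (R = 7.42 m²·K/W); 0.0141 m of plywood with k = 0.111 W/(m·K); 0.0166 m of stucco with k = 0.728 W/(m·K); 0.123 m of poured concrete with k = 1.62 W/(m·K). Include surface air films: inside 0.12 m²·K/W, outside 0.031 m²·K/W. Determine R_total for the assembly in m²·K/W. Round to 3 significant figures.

0.0141/0.111 = 0.127
0.0166/0.728 = 0.0228
0.123/1.62 = 0.07593
R_total = 0.12 + 0.099 + 7.42 + 0.127 + 0.0228 + 0.07593 + 0.031 = 7.896 m²·K/W

7.90 m²·K/W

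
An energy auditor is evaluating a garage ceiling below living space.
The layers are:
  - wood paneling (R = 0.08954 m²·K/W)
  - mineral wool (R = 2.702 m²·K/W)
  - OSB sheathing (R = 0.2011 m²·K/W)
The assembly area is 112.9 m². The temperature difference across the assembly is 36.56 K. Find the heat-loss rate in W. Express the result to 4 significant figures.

1379 W

R_total = 0.08954 + 2.702 + 0.2011 = 2.9926 m²·K/W
Q = A·ΔT/R = 112.9 × 36.56 / 2.9926 = 1379.3 W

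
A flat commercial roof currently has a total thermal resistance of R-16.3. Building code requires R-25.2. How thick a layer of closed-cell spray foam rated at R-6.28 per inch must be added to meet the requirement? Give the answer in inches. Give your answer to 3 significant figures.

ΔR = 25.2 − 16.3 = 8.9 ft²·°F·h/BTU
L = ΔR / (R/in) = 8.9/6.28 = 1.417 in

1.42 in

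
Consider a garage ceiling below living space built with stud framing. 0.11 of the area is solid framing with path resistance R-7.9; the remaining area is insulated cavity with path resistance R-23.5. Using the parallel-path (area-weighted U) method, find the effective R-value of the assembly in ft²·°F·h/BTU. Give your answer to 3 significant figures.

19.3 ft²·°F·h/BTU

U_eff = 0.89/23.5 + 0.11/7.9 = 0.03787 + 0.01392 = 0.0518
R_eff = 1/U_eff = 19.31 ft²·°F·h/BTU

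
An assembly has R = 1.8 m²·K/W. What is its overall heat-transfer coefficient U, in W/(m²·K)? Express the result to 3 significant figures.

0.556 W/(m²·K)

U = 1/R = 1/1.8 = 0.5556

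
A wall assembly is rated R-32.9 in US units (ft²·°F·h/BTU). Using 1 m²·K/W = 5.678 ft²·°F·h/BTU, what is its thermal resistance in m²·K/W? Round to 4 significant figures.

5.794 m²·K/W

R_SI = 32.9/5.678 = 5.7943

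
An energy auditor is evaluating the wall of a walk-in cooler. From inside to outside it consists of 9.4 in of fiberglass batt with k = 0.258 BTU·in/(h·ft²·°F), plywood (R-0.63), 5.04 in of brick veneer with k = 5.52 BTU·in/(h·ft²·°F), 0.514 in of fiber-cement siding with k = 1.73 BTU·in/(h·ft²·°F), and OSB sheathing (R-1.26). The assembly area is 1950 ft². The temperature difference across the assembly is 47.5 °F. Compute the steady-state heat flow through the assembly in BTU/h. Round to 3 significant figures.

9.4/0.258 = 36.43
5.04/5.52 = 0.913
0.514/1.73 = 0.2971
R_total = 36.43 + 0.63 + 0.913 + 0.2971 + 1.26 = 39.53 ft²·°F·h/BTU
Q = A·ΔT/R = 1950 × 47.5 / 39.53 = 2343 BTU/h

2340 BTU/h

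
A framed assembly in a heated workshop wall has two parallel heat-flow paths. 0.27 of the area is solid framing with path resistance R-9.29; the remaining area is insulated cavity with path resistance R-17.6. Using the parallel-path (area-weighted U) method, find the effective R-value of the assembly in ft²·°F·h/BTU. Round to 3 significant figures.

14.2 ft²·°F·h/BTU

U_eff = 0.73/17.6 + 0.27/9.29 = 0.04148 + 0.02906 = 0.07054
R_eff = 1/U_eff = 14.18 ft²·°F·h/BTU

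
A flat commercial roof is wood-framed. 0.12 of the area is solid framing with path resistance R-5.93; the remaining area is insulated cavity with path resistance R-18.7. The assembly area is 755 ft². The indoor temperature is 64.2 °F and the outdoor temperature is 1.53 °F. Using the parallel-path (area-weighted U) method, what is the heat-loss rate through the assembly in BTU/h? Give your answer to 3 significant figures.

3180 BTU/h

U_eff = 0.88/18.7 + 0.12/5.93 = 0.04706 + 0.02024 = 0.06729
R_eff = 1/U_eff = 14.86 ft²·°F·h/BTU
Q = 755 × (64.2 − 1.53) / 14.86 = 3184 BTU/h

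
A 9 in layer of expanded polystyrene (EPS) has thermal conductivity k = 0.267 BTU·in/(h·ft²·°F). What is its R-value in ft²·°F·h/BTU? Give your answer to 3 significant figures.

R = L/k = 9/0.267 = 33.71 ft²·°F·h/BTU

33.7 ft²·°F·h/BTU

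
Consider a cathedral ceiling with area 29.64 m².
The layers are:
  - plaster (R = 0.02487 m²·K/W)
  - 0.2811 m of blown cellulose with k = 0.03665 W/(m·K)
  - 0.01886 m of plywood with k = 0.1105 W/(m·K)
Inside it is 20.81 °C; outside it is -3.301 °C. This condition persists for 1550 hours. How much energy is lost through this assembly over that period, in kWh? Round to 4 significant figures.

140.8 kWh

0.2811/0.03665 = 7.6698
0.01886/0.1105 = 0.17068
R_total = 0.02487 + 7.6698 + 0.17068 = 7.8654 m²·K/W
Q = 29.64 × (20.81 − (-3.301)) / 7.8654 = 90.86 W
E = 90.86 W × 1550 h / 1000 = 140.83 kWh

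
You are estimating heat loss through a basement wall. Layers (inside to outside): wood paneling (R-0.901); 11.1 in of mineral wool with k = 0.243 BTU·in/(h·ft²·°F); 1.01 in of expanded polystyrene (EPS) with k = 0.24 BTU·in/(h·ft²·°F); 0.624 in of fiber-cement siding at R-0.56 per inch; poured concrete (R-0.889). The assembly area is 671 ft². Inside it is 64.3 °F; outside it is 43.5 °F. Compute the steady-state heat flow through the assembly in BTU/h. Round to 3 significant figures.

268 BTU/h

11.1/0.243 = 45.68
1.01/0.24 = 4.208
0.624 × 0.56 = 0.3494
R_total = 0.901 + 45.68 + 4.208 + 0.3494 + 0.889 = 52.03 ft²·°F·h/BTU
Q = A·ΔT/R = 671 × (64.3 − 43.5) / 52.03 = 268.3 BTU/h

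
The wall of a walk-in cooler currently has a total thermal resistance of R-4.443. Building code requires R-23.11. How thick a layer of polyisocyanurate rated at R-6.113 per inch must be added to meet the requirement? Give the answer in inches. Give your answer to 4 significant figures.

ΔR = 23.11 − 4.443 = 18.667 ft²·°F·h/BTU
L = ΔR / (R/in) = 18.667/6.113 = 3.0537 in

3.054 in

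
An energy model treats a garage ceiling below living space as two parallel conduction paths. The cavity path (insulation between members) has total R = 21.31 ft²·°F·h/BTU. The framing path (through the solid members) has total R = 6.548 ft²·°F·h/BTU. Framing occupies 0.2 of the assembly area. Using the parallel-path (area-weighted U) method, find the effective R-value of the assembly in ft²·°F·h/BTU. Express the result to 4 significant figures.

U_eff = 0.8/21.31 + 0.2/6.548 = 0.037541 + 0.030544 = 0.068085
R_eff = 1/U_eff = 14.688 ft²·°F·h/BTU

14.69 ft²·°F·h/BTU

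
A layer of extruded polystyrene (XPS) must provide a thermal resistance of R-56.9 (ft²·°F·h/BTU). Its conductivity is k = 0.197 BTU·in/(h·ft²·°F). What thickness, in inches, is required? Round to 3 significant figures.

11.2 in

L = R × k = 56.9 × 0.197 = 11.21 in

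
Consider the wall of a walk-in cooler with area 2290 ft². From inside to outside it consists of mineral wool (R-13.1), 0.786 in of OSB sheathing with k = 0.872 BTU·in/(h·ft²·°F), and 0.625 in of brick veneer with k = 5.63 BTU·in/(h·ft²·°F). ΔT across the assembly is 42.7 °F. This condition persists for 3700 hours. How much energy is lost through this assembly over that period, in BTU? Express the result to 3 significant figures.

0.786/0.872 = 0.9014
0.625/5.63 = 0.111
R_total = 13.1 + 0.9014 + 0.111 = 14.11 ft²·°F·h/BTU
Q = 2290 × 42.7 / 14.11 = 6929 BTU/h
E = 6929 × 3700 = 25640000 BTU

25600000 BTU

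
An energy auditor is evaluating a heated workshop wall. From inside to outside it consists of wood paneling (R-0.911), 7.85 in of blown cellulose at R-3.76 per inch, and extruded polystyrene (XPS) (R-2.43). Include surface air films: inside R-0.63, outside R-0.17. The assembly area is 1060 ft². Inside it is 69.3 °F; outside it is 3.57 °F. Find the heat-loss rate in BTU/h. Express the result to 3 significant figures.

7.85 × 3.76 = 29.52
R_total = 0.63 + 0.911 + 29.52 + 2.43 + 0.17 = 33.66 ft²·°F·h/BTU
Q = A·ΔT/R = 1060 × (69.3 − 3.57) / 33.66 = 2070 BTU/h

2070 BTU/h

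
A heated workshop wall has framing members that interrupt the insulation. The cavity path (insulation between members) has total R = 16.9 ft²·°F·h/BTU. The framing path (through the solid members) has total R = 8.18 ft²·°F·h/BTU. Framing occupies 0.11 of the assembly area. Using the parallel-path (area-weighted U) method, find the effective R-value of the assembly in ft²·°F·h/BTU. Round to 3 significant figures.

U_eff = 0.89/16.9 + 0.11/8.18 = 0.05266 + 0.01345 = 0.06611
R_eff = 1/U_eff = 15.13 ft²·°F·h/BTU

15.1 ft²·°F·h/BTU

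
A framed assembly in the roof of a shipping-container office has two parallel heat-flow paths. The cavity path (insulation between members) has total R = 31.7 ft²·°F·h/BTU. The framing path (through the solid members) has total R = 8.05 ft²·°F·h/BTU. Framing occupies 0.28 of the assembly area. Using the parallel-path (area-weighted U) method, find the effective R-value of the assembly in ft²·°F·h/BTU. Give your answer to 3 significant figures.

17.4 ft²·°F·h/BTU

U_eff = 0.72/31.7 + 0.28/8.05 = 0.02271 + 0.03478 = 0.0575
R_eff = 1/U_eff = 17.39 ft²·°F·h/BTU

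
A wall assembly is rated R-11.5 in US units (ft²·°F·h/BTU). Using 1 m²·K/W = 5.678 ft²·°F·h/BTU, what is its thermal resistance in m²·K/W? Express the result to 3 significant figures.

2.03 m²·K/W

R_SI = 11.5/5.678 = 2.025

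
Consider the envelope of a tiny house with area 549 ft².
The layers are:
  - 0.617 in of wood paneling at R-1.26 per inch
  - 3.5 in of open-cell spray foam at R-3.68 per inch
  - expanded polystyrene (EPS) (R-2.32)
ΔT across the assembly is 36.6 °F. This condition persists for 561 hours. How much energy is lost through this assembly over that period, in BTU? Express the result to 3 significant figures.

0.617 × 1.26 = 0.7774
3.5 × 3.68 = 12.88
R_total = 0.7774 + 12.88 + 2.32 = 15.98 ft²·°F·h/BTU
Q = 549 × 36.6 / 15.98 = 1258 BTU/h
E = 1258 × 561 = 705500 BTU

706000 BTU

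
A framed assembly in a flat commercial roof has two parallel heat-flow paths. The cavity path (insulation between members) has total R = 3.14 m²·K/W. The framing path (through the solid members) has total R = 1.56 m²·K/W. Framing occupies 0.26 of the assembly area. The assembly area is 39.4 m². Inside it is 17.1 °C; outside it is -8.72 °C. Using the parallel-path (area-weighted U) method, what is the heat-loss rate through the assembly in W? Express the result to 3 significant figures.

U_eff = 0.74/3.14 + 0.26/1.56 = 0.2357 + 0.1667 = 0.4023
R_eff = 1/U_eff = 2.485 m²·K/W
Q = 39.4 × (17.1 − (-8.72)) / 2.485 = 409.3 W

409 W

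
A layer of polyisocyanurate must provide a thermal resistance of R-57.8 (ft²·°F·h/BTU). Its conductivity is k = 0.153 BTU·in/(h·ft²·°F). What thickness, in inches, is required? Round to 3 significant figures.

L = R × k = 57.8 × 0.153 = 8.843 in

8.84 in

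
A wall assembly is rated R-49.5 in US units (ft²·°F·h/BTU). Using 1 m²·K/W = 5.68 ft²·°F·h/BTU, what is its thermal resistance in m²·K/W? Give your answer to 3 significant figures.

R_SI = 49.5/5.68 = 8.715

8.71 m²·K/W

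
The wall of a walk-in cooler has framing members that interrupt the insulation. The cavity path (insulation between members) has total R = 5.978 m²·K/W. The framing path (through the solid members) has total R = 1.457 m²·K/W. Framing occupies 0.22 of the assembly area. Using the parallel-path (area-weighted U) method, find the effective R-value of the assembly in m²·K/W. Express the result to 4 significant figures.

3.553 m²·K/W

U_eff = 0.78/5.978 + 0.22/1.457 = 0.13048 + 0.151 = 0.28147
R_eff = 1/U_eff = 3.5527 m²·K/W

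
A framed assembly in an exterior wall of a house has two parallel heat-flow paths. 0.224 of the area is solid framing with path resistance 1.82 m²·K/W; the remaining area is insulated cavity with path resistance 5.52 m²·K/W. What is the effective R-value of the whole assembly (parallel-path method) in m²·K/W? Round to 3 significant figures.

3.79 m²·K/W

U_eff = 0.776/5.52 + 0.224/1.82 = 0.1406 + 0.1231 = 0.2637
R_eff = 1/U_eff = 3.793 m²·K/W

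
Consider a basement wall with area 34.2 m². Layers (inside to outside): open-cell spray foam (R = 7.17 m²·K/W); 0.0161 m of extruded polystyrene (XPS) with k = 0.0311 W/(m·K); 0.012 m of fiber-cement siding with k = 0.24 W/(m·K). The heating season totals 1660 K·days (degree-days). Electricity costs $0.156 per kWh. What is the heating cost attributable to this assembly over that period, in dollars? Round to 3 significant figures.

27.5 dollars

0.0161/0.0311 = 0.5177
0.012/0.24 = 0.05
R_total = 7.17 + 0.5177 + 0.05 = 7.738 m²·K/W
E = A × HDD × 24 / R / 1000 = 34.2 × 1660 × 24 / 7.738 / 1000 = 176.1 kWh
Cost = 176.1 × 0.156 = $27.47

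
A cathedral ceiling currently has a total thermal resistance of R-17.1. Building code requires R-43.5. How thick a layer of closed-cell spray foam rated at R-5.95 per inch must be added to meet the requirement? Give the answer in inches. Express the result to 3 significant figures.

ΔR = 43.5 − 17.1 = 26.4 ft²·°F·h/BTU
L = ΔR / (R/in) = 26.4/5.95 = 4.437 in

4.44 in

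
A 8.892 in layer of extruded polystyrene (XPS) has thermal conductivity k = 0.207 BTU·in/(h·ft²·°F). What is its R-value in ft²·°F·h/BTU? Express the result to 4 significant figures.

42.96 ft²·°F·h/BTU

R = L/k = 8.892/0.207 = 42.957 ft²·°F·h/BTU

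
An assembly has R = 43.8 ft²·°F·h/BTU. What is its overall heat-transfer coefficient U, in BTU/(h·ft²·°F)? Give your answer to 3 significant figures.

0.0228 BTU/(h·ft²·°F)

U = 1/R = 1/43.8 = 0.02283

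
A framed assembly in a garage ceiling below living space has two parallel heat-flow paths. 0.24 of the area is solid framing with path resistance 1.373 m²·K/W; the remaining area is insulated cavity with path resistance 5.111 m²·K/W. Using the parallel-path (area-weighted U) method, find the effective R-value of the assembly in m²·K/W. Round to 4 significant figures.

3.091 m²·K/W

U_eff = 0.76/5.111 + 0.24/1.373 = 0.1487 + 0.1748 = 0.3235
R_eff = 1/U_eff = 3.0912 m²·K/W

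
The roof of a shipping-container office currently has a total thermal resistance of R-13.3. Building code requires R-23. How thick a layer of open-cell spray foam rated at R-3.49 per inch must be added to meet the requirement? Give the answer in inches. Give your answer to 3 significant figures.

ΔR = 23 − 13.3 = 9.7 ft²·°F·h/BTU
L = ΔR / (R/in) = 9.7/3.49 = 2.779 in

2.78 in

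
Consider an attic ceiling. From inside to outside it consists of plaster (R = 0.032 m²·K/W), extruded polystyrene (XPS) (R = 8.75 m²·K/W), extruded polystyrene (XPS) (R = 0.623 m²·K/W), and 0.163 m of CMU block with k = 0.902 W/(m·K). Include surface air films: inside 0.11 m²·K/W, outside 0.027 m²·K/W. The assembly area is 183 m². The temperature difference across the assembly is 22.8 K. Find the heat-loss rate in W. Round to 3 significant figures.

429 W

0.163/0.902 = 0.1807
R_total = 0.11 + 0.032 + 8.75 + 0.623 + 0.1807 + 0.027 = 9.723 m²·K/W
Q = A·ΔT/R = 183 × 22.8 / 9.723 = 429.1 W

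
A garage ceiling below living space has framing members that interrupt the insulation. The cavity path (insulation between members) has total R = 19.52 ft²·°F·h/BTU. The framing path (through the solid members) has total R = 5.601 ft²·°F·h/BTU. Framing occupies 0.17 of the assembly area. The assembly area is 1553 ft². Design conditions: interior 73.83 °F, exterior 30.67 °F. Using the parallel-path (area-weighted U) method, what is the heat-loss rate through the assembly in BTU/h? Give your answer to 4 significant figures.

U_eff = 0.83/19.52 + 0.17/5.601 = 0.04252 + 0.030352 = 0.072872
R_eff = 1/U_eff = 13.723 ft²·°F·h/BTU
Q = 1553 × (73.83 − 30.67) / 13.723 = 4884.4 BTU/h

4884 BTU/h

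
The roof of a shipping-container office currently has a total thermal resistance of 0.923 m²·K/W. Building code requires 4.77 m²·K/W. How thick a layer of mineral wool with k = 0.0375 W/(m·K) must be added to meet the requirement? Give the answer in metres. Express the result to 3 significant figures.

0.144 m

ΔR = 4.77 − 0.923 = 3.847 m²·K/W
L = ΔR × k = 3.847 × 0.0375 = 0.1443 m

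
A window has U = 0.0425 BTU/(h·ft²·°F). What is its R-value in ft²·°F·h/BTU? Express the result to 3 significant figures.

23.5 ft²·°F·h/BTU

R = 1/U = 1/0.0425 = 23.53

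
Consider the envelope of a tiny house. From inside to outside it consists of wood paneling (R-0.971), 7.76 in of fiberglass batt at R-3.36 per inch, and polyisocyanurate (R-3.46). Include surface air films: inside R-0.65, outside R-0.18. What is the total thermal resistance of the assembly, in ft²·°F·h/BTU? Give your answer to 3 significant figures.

7.76 × 3.36 = 26.07
R_total = 0.65 + 0.971 + 26.07 + 3.46 + 0.18 = 31.33 ft²·°F·h/BTU

31.3 ft²·°F·h/BTU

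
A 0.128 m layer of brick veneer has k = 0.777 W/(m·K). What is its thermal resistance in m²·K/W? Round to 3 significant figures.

0.165 m²·K/W

R = L/k = 0.128/0.777 = 0.1647 m²·K/W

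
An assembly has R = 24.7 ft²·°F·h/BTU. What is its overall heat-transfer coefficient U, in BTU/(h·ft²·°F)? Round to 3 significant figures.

0.0405 BTU/(h·ft²·°F)

U = 1/R = 1/24.7 = 0.04049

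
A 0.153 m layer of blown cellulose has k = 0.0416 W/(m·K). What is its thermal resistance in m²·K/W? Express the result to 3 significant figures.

3.68 m²·K/W

R = L/k = 0.153/0.0416 = 3.678 m²·K/W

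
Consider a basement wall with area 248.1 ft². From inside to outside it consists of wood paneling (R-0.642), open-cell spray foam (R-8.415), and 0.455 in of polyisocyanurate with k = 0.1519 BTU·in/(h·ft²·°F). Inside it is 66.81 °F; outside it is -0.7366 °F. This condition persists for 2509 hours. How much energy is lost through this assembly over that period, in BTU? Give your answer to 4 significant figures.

3489000 BTU

0.455/0.1519 = 2.9954
R_total = 0.642 + 8.415 + 2.9954 = 12.052 ft²·°F·h/BTU
Q = 248.1 × (66.81 − (-0.7366)) / 12.052 = 1390.5 BTU/h
E = 1390.5 × 2509 = 3488700 BTU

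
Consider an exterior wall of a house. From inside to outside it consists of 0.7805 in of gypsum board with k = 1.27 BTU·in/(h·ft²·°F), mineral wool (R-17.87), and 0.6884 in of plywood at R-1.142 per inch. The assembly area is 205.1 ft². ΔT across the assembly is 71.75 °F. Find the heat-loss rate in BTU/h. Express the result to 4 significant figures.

763.6 BTU/h

0.7805/1.27 = 0.61457
0.6884 × 1.142 = 0.78615
R_total = 0.61457 + 17.87 + 0.78615 = 19.271 ft²·°F·h/BTU
Q = A·ΔT/R = 205.1 × 71.75 / 19.271 = 763.64 BTU/h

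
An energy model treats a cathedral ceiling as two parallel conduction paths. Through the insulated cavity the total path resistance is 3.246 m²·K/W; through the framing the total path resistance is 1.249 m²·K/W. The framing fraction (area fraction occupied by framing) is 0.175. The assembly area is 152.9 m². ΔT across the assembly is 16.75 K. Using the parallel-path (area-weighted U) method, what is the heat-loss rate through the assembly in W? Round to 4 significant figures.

1010 W

U_eff = 0.825/3.246 + 0.175/1.249 = 0.25416 + 0.14011 = 0.39427
R_eff = 1/U_eff = 2.5363 m²·K/W
Q = 152.9 × 16.75 / 2.5363 = 1009.8 W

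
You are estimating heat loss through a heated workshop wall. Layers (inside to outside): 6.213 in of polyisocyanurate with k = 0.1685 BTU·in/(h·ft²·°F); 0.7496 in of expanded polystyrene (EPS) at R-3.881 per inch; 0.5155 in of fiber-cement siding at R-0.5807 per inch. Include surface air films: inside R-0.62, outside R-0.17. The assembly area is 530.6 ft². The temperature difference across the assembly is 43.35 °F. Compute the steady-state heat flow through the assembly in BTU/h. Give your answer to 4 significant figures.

562.8 BTU/h

6.213/0.1685 = 36.872
0.7496 × 3.881 = 2.9092
0.5155 × 0.5807 = 0.29935
R_total = 0.62 + 36.872 + 2.9092 + 0.29935 + 0.17 = 40.871 ft²·°F·h/BTU
Q = A·ΔT/R = 530.6 × 43.35 / 40.871 = 562.78 BTU/h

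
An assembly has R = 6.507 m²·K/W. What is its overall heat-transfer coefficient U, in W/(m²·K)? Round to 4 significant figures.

0.1537 W/(m²·K)

U = 1/R = 1/6.507 = 0.15368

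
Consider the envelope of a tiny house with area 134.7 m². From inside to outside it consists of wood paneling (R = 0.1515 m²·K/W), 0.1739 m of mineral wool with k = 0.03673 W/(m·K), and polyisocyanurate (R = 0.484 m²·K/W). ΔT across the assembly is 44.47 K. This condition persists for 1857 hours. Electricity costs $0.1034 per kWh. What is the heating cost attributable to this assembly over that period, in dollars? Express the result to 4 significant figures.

0.1739/0.03673 = 4.7345
R_total = 0.1515 + 4.7345 + 0.484 = 5.37 m²·K/W
Q = 134.7 × 44.47 / 5.37 = 1115.5 W
E = 1115.5 W × 1857 h / 1000 = 2071.4 kWh
Cost = 2071.4 × 0.1034 = $214.18

214.2 dollars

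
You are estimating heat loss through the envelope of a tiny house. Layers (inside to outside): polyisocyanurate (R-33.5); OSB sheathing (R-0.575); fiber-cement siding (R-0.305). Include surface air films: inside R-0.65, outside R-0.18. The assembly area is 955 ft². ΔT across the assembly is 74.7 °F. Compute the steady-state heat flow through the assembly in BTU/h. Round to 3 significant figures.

2030 BTU/h

R_total = 0.65 + 33.5 + 0.575 + 0.305 + 0.18 = 35.21 ft²·°F·h/BTU
Q = A·ΔT/R = 955 × 74.7 / 35.21 = 2026 BTU/h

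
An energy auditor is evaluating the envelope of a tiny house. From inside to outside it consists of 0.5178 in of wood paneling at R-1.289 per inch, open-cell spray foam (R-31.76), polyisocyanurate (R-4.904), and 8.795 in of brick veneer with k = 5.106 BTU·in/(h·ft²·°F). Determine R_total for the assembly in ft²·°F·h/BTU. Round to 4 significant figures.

39.05 ft²·°F·h/BTU

0.5178 × 1.289 = 0.66744
8.795/5.106 = 1.7225
R_total = 0.66744 + 31.76 + 4.904 + 1.7225 = 39.054 ft²·°F·h/BTU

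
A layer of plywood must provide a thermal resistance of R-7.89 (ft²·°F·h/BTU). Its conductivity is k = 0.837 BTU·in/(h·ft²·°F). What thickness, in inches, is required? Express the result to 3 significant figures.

L = R × k = 7.89 × 0.837 = 6.604 in

6.60 in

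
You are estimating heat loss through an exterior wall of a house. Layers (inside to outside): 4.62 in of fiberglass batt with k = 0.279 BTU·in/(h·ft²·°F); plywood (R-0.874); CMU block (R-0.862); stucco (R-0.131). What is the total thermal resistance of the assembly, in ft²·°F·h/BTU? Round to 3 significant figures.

4.62/0.279 = 16.56
R_total = 16.56 + 0.874 + 0.862 + 0.131 = 18.43 ft²·°F·h/BTU

18.4 ft²·°F·h/BTU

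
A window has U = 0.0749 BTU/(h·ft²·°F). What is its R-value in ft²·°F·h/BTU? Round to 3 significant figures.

13.4 ft²·°F·h/BTU

R = 1/U = 1/0.0749 = 13.35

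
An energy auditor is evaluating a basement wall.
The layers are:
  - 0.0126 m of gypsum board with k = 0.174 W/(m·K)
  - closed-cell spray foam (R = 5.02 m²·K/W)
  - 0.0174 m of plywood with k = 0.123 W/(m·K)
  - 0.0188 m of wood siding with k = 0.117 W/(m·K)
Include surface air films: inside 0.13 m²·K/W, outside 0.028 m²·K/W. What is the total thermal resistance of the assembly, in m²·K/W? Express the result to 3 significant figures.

5.55 m²·K/W

0.0126/0.174 = 0.07241
0.0174/0.123 = 0.1415
0.0188/0.117 = 0.1607
R_total = 0.13 + 0.07241 + 5.02 + 0.1415 + 0.1607 + 0.028 = 5.553 m²·K/W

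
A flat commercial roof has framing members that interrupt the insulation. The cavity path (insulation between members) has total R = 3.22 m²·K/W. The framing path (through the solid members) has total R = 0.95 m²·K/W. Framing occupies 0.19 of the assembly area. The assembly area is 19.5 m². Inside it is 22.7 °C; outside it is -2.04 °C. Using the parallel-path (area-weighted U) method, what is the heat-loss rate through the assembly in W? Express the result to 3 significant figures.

218 W

U_eff = 0.81/3.22 + 0.19/0.95 = 0.2516 + 0.2 = 0.4516
R_eff = 1/U_eff = 2.215 m²·K/W
Q = 19.5 × (22.7 − (-2.04)) / 2.215 = 217.8 W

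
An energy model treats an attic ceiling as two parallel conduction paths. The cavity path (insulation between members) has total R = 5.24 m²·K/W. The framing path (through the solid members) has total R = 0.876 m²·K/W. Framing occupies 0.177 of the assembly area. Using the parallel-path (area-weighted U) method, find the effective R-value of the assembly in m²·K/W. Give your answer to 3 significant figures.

U_eff = 0.823/5.24 + 0.177/0.876 = 0.1571 + 0.2021 = 0.3591
R_eff = 1/U_eff = 2.785 m²·K/W

2.78 m²·K/W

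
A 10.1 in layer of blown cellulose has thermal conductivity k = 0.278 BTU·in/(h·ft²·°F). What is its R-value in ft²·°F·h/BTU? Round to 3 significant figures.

R = L/k = 10.1/0.278 = 36.33 ft²·°F·h/BTU

36.3 ft²·°F·h/BTU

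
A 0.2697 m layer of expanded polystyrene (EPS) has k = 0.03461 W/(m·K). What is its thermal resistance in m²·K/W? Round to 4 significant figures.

R = L/k = 0.2697/0.03461 = 7.7925 m²·K/W

7.793 m²·K/W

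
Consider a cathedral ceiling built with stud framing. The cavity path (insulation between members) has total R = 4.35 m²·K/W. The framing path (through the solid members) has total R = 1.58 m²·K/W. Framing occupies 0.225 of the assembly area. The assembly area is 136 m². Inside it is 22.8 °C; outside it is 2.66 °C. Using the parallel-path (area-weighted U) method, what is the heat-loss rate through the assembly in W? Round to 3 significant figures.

U_eff = 0.775/4.35 + 0.225/1.58 = 0.1782 + 0.1424 = 0.3206
R_eff = 1/U_eff = 3.119 m²·K/W
Q = 136 × (22.8 − 2.66) / 3.119 = 878 W

878 W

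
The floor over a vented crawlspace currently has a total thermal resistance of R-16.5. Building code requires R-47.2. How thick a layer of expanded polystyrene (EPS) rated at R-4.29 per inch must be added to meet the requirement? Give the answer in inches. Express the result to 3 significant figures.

7.16 in

ΔR = 47.2 − 16.5 = 30.7 ft²·°F·h/BTU
L = ΔR / (R/in) = 30.7/4.29 = 7.156 in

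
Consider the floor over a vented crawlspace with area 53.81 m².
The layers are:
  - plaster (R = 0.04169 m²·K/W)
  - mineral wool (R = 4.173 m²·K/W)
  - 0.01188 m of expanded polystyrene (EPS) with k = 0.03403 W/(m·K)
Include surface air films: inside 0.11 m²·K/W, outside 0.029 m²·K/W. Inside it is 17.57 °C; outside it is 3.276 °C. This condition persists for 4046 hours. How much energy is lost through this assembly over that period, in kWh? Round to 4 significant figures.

661.7 kWh

0.01188/0.03403 = 0.3491
R_total = 0.11 + 0.04169 + 4.173 + 0.3491 + 0.029 = 4.7028 m²·K/W
Q = 53.81 × (17.57 − 3.276) / 4.7028 = 163.55 W
E = 163.55 W × 4046 h / 1000 = 661.74 kWh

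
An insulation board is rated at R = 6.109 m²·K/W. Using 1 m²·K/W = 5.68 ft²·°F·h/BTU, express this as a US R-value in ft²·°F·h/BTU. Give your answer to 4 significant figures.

34.70 ft²·°F·h/BTU

R_US = 6.109 × 5.68 = 34.699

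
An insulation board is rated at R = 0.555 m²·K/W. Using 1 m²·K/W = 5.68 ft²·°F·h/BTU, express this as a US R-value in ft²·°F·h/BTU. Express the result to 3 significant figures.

R_US = 0.555 × 5.68 = 3.152

3.15 ft²·°F·h/BTU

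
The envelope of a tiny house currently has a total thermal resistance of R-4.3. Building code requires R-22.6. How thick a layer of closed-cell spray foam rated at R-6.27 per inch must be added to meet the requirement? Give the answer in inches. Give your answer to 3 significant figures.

2.92 in

ΔR = 22.6 − 4.3 = 18.3 ft²·°F·h/BTU
L = ΔR / (R/in) = 18.3/6.27 = 2.919 in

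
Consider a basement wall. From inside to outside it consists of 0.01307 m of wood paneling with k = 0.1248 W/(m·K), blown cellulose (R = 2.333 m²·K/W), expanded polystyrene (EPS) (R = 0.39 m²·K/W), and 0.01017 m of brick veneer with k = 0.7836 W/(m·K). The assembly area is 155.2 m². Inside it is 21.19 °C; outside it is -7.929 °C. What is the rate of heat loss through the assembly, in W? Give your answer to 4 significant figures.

1591 W

0.01307/0.1248 = 0.10473
0.01017/0.7836 = 0.012979
R_total = 0.10473 + 2.333 + 0.39 + 0.012979 = 2.8407 m²·K/W
Q = A·ΔT/R = 155.2 × (21.19 − (-7.929)) / 2.8407 = 1590.9 W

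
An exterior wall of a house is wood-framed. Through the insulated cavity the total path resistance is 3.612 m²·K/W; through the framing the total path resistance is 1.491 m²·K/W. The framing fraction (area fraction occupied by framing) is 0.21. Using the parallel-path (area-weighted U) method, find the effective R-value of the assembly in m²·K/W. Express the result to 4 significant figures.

U_eff = 0.79/3.612 + 0.21/1.491 = 0.21872 + 0.14085 = 0.35956
R_eff = 1/U_eff = 2.7812 m²·K/W

2.781 m²·K/W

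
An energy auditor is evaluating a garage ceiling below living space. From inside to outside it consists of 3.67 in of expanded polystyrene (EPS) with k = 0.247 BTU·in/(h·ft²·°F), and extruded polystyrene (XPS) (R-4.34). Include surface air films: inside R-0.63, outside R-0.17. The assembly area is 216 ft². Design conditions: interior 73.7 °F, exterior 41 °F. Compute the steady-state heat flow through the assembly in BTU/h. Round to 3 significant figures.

353 BTU/h

3.67/0.247 = 14.86
R_total = 0.63 + 14.86 + 4.34 + 0.17 = 20 ft²·°F·h/BTU
Q = A·ΔT/R = 216 × (73.7 − 41) / 20 = 353.2 BTU/h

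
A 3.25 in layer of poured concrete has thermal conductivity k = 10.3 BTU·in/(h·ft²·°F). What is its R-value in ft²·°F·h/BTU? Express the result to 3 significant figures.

R = L/k = 3.25/10.3 = 0.3155 ft²·°F·h/BTU

0.316 ft²·°F·h/BTU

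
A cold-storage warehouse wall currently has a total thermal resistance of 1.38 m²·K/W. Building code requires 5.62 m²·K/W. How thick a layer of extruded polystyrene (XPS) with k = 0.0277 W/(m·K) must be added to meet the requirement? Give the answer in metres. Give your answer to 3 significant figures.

ΔR = 5.62 − 1.38 = 4.24 m²·K/W
L = ΔR × k = 4.24 × 0.0277 = 0.1174 m

0.117 m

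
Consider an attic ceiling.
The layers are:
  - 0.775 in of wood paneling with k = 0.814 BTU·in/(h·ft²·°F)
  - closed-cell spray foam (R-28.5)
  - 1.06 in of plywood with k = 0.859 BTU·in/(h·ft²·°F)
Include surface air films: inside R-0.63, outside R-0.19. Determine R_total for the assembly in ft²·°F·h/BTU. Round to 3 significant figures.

0.775/0.814 = 0.9521
1.06/0.859 = 1.234
R_total = 0.63 + 0.9521 + 28.5 + 1.234 + 0.19 = 31.51 ft²·°F·h/BTU

31.5 ft²·°F·h/BTU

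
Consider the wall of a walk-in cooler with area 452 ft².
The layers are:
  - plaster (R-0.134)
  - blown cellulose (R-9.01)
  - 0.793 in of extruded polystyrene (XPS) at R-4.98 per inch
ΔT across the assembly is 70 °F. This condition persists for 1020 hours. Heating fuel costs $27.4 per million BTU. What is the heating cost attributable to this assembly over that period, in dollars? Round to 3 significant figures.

67.5 dollars

0.793 × 4.98 = 3.949
R_total = 0.134 + 9.01 + 3.949 = 13.09 ft²·°F·h/BTU
Q = 452 × 70 / 13.09 = 2417 BTU/h
E = 2417 × 1020 = 2465000 BTU
Cost = 2465000/10⁶ × 27.4 = $67.54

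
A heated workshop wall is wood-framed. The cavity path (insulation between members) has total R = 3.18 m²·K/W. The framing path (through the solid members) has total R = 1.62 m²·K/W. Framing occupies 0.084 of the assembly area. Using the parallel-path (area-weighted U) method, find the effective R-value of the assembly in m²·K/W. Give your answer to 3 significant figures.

2.94 m²·K/W

U_eff = 0.916/3.18 + 0.084/1.62 = 0.2881 + 0.05185 = 0.3399
R_eff = 1/U_eff = 2.942 m²·K/W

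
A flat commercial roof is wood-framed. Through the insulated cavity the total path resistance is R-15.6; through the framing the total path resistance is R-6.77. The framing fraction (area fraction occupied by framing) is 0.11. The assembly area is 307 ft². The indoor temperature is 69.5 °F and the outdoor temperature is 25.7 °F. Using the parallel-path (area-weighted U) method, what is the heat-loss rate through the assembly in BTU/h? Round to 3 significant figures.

U_eff = 0.89/15.6 + 0.11/6.77 = 0.05705 + 0.01625 = 0.0733
R_eff = 1/U_eff = 13.64 ft²·°F·h/BTU
Q = 307 × (69.5 − 25.7) / 13.64 = 985.6 BTU/h

986 BTU/h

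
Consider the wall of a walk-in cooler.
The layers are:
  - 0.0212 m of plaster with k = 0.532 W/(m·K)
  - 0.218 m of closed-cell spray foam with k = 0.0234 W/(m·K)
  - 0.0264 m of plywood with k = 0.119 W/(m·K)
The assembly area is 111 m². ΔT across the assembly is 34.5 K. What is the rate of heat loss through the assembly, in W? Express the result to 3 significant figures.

0.0212/0.532 = 0.03985
0.218/0.0234 = 9.316
0.0264/0.119 = 0.2218
R_total = 0.03985 + 9.316 + 0.2218 = 9.578 m²·K/W
Q = A·ΔT/R = 111 × 34.5 / 9.578 = 399.8 W

400 W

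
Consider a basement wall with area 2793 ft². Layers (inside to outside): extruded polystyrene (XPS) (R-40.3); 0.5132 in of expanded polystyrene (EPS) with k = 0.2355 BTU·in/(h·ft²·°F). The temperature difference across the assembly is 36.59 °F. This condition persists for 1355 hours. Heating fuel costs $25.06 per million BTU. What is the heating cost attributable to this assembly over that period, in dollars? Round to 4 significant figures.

0.5132/0.2355 = 2.1792
R_total = 40.3 + 2.1792 = 42.479 ft²·°F·h/BTU
Q = 2793 × 36.59 / 42.479 = 2405.8 BTU/h
E = 2405.8 × 1355 = 3259800 BTU
Cost = 3259800/10⁶ × 25.06 = $81.692

81.69 dollars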